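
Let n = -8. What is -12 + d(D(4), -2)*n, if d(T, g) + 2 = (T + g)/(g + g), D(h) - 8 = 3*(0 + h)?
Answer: 40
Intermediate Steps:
D(h) = 8 + 3*h (D(h) = 8 + 3*(0 + h) = 8 + 3*h)
d(T, g) = -2 + (T + g)/(2*g) (d(T, g) = -2 + (T + g)/(g + g) = -2 + (T + g)/((2*g)) = -2 + (T + g)*(1/(2*g)) = -2 + (T + g)/(2*g))
-12 + d(D(4), -2)*n = -12 + ((½)*((8 + 3*4) - 3*(-2))/(-2))*(-8) = -12 + ((½)*(-½)*((8 + 12) + 6))*(-8) = -12 + ((½)*(-½)*(20 + 6))*(-8) = -12 + ((½)*(-½)*26)*(-8) = -12 - 13/2*(-8) = -12 + 52 = 40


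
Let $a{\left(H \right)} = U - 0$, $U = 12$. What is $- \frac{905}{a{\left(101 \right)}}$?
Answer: $- \frac{905}{12} \approx -75.417$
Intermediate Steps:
$a{\left(H \right)} = 12$ ($a{\left(H \right)} = 12 - 0 = 12 + 0 = 12$)
$- \frac{905}{a{\left(101 \right)}} = - \frac{905}{12}$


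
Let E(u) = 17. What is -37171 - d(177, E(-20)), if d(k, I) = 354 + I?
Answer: -37542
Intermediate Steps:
-37171 - d(177, E(-20)) = -37171 - (354 + 17) = -37171 - 1*371 = -37171 - 371 = -37542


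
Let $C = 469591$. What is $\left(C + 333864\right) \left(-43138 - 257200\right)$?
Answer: $-241308067790$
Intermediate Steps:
$\left(C + 333864\right) \left(-43138 - 257200\right) = \left(469591 + 333864\right) \left(-43138 - 257200\right) = 803455 \left(-300338\right) = -241308067790$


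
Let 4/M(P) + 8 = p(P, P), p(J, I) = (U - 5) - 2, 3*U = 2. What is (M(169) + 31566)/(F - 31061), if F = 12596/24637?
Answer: -11146813554/10968400741 ≈ -1.0163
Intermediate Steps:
U = ⅔ (U = (⅓)*2 = ⅔ ≈ 0.66667)
p(J, I) = -19/3 (p(J, I) = (⅔ - 5) - 2 = -13/3 - 2 = -19/3)
F = 12596/24637 (F = 12596*(1/24637) = 12596/24637 ≈ 0.51126)
M(P) = -12/43 (M(P) = 4/(-8 - 19/3) = 4/(-43/3) = 4*(-3/43) = -12/43)
(M(169) + 31566)/(F - 31061) = (-12/43 + 31566)/(12596/24637 - 31061) = 1357326/(43*(-765237261/24637)) = (1357326/43)*(-24637/765237261) = -11146813554/10968400741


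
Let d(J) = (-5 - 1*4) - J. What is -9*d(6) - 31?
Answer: 104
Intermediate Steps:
d(J) = -9 - J (d(J) = (-5 - 4) - J = -9 - J)
-9*d(6) - 31 = -9*(-9 - 1*6) - 31 = -9*(-9 - 6) - 31 = -9*(-15) - 31 = 135 - 31 = 104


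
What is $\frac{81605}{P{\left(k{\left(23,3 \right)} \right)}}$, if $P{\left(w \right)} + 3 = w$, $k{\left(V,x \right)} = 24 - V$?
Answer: $- \frac{81605}{2} \approx -40803.0$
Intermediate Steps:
$P{\left(w \right)} = -3 + w$
$\frac{81605}{P{\left(k{\left(23,3 \right)} \right)}} = \frac{81605}{-3 + \left(24 - 23\right)} = \frac{81605}{-3 + 1} = \frac{81605}{-2} = 81605 \left(- \frac{1}{2}\right) = - \frac{81605}{2}$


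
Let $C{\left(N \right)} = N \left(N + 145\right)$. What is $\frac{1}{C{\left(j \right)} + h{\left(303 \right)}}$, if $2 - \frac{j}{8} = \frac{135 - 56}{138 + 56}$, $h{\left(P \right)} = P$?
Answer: $\frac{9409}{21762963} \approx 0.00043234$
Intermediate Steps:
$j = \frac{1236}{97}$ ($j = 16 - 8 \frac{135 - 56}{138 + 56} = 16 - 8 \cdot \frac{79}{194} = 16 - 8 \cdot 79 \cdot \frac{1}{194} = 16 - \frac{316}{97} = \frac{1236}{97} \approx 12.742$)
$C{\left(N \right)} = N \left(145 + N\right)$
$\frac{1}{C{\left(j \right)} + h{\left(303 \right)}} = \frac{1}{\frac{1236 \left(145 + \frac{1236}{97}\right)}{97} + 303} = \frac{1}{\frac{1236}{97} \cdot \frac{15301}{97} + 303} = \frac{1}{\frac{18912036}{9409} + 303} = \frac{1}{\frac{21762963}{9409}} = \frac{9409}{21762963}$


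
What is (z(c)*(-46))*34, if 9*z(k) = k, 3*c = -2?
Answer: 3128/27 ≈ 115.85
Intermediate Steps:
c = -2/3 (c = (1/3)*(-2) = -2/3 ≈ -0.66667)
z(k) = k/9
(z(c)*(-46))*34 = (((1/9)*(-2/3))*(-46))*34 = -2/27*(-46)*34 = (92/27)*34 = 3128/27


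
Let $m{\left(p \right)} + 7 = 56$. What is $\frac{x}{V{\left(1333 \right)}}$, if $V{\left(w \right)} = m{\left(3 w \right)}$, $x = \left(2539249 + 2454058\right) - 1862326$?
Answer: $\frac{447283}{7} \approx 63898.0$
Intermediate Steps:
$x = 3130981$ ($x = 4993307 - 1862326 = 3130981$)
$m{\left(p \right)} = 49$ ($m{\left(p \right)} = -7 + 56 = 49$)
$V{\left(w \right)} = 49$
$\frac{x}{V{\left(1333 \right)}} = \frac{3130981}{49} = 3130981 \cdot \frac{1}{49} = \frac{447283}{7}$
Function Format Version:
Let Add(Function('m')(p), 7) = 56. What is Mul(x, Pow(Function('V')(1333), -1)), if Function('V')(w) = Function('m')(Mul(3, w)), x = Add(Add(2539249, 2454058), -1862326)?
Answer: Rational(447283, 7) ≈ 63898.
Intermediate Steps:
x = 3130981 (x = Add(4993307, -1862326) = 3130981)
Function('m')(p) = 49 (Function('m')(p) = Add(-7, 56) = 49)
Function('V')(w) = 49
Mul(x, Pow(Function('V')(1333), -1)) = Mul(3130981, Pow(49, -1)) = Mul(3130981, Rational(1, 49)) = Rational(447283, 7)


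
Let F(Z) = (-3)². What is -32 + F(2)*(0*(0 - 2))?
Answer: -32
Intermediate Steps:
F(Z) = 9
-32 + F(2)*(0*(0 - 2)) = -32 + 9*(0*(0 - 2)) = -32 + 9*(0*(-2)) = -32 + 9*0 = -32 + 0 = -32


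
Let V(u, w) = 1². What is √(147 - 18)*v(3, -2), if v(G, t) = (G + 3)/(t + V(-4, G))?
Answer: -6*√129 ≈ -68.147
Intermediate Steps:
V(u, w) = 1
v(G, t) = (3 + G)/(1 + t) (v(G, t) = (G + 3)/(t + 1) = (3 + G)/(1 + t))
√(147 - 18)*v(3, -2) = √(147 - 18)*((3 + 3)/(1 - 2)) = √129*(6/(-1)) = √129*(-1*6) = √129*(-6) = -6*√129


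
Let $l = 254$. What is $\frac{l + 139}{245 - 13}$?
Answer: $\frac{393}{232} \approx 1.694$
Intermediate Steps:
$\frac{l + 139}{245 - 13} = \frac{254 + 139}{245 - 13} = \frac{1}{232} \cdot 393 = \frac{393}{232}$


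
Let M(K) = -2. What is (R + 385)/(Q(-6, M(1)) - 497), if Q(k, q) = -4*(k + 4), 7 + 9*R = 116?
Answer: -3574/4401 ≈ -0.81209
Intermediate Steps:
R = 109/9 (R = -7/9 + (⅑)*116 = -7/9 + 116/9 = 109/9 ≈ 12.111)
Q(k, q) = -16 - 4*k (Q(k, q) = -4*(4 + k) = -16 - 4*k)
(R + 385)/(Q(-6, M(1)) - 497) = (109/9 + 385)/((-16 - 4*(-6)) - 497) = 3574/(9*((-16 + 24) - 497)) = 3574/(9*(8 - 497)) = (3574/9)/(-489) = (3574/9)*(-1/489) = -3574/4401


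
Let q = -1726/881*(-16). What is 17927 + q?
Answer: 15821303/881 ≈ 17958.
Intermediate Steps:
q = 27616/881 (q = -1726*1/881*(-16) = -1726/881*(-16) = 27616/881 ≈ 31.346)
17927 + q = 17927 + 27616/881 = 15821303/881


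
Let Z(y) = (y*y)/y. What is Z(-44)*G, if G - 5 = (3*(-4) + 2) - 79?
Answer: 3696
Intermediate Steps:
Z(y) = y (Z(y) = y²/y = y)
G = -84 (G = 5 + ((3*(-4) + 2) - 79) = 5 + ((-12 + 2) - 79) = 5 + (-10 - 79) = 5 - 89 = -84)
Z(-44)*G = -44*(-84) = 3696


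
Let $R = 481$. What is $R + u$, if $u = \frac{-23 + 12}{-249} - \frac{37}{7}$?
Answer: $\frac{829247}{1743} \approx 475.76$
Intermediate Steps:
$u = - \frac{9136}{1743}$ ($u = \left(-11\right) \left(- \frac{1}{249}\right) - \frac{37}{7} = \frac{11}{249} - \frac{37}{7} = - \frac{9136}{1743} \approx -5.2415$)
$R + u = 481 - \frac{9136}{1743} = \frac{829247}{1743}$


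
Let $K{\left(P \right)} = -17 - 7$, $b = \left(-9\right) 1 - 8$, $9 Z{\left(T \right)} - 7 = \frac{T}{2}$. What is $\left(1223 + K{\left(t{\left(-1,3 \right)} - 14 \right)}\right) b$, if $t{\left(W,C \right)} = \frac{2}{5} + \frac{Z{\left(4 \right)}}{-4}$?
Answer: $-20383$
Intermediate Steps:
$Z{\left(T \right)} = \frac{7}{9} + \frac{T}{18}$ ($Z{\left(T \right)} = \frac{7}{9} + \frac{T \frac{1}{2}}{9} = \frac{7}{9} + \frac{\frac{1}{2} T}{9} = \frac{7}{9} + \frac{T}{18}$)
$t{\left(W,C \right)} = \frac{3}{20}$ ($t{\left(W,C \right)} = \frac{2}{5} + \frac{\frac{7}{9} + \frac{1}{18} \cdot 4}{-4} = 2 \cdot \frac{1}{5} + \left(\frac{7}{9} + \frac{2}{9}\right) \left(- \frac{1}{4}\right) = \frac{2}{5} + 1 \left(- \frac{1}{4}\right) = \frac{2}{5} - \frac{1}{4} = \frac{3}{20}$)
$b = -17$ ($b = -9 - 8 = -17$)
$K{\left(P \right)} = -24$ ($K{\left(P \right)} = -17 - 7 = -24$)
$\left(1223 + K{\left(t{\left(-1,3 \right)} - 14 \right)}\right) b = \left(1223 - 24\right) \left(-17\right) = 1199 \left(-17\right) = -20383$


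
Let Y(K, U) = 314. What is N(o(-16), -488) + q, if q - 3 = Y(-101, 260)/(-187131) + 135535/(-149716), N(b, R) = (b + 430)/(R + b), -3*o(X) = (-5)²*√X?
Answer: 657481729401277/538641318850068 + 34425*I/269162 ≈ 1.2206 + 0.1279*I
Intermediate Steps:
o(X) = -25*√X/3 (o(X) = -(-5)²*√X/3 = -25*√X/3)
N(b, R) = (430 + b)/(R + b)
q = 8377100497/4002357828 (q = 3 + (314/(-187131) + 135535/(-149716)) = 3 + (314*(-1/187131) + 135535*(-1/149716)) = 3 + (-314/187131 - 135535/149716) = 3 - 3629972987/4002357828 = 8377100497/4002357828 ≈ 2.0930)
N(o(-16), -488) + q = (430 - 100*I/3)/(-488 - 100*I/3) + 8377100497/4002357828 = (9*(-488 + 100*I/3)/2153296)*(430 - 100*I/3) + 8377100497/4002357828 = 9*(-488 + 100*I/3)*(430 - 100*I/3)/2153296 + 8377100497/4002357828 = 8377100497/4002357828 + 9*(-488 + 100*I/3)*(430 - 100*I/3)/2153296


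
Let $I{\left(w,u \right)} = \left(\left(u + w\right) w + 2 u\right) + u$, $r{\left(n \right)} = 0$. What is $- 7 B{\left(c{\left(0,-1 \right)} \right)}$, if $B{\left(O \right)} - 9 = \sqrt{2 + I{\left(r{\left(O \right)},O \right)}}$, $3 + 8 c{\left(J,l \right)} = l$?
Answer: $-63 - \frac{7 \sqrt{2}}{2} \approx -67.95$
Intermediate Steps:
$c{\left(J,l \right)} = - \frac{3}{8} + \frac{l}{8}$
$I{\left(w,u \right)} = 3 u + w \left(u + w\right)$ ($I{\left(w,u \right)} = \left(w \left(u + w\right) + 2 u\right) + u = \left(2 u + w \left(u + w\right)\right) + u = 3 u + w \left(u + w\right)$)
$B{\left(O \right)} = 9 + \sqrt{2 + 3 O}$ ($B{\left(O \right)} = 9 + \sqrt{2 + \left(0^{2} + 3 O + O 0\right)} = 9 + \sqrt{2 + \left(0 + 3 O + 0\right)} = 9 + \sqrt{2 + 3 O}$)
$- 7 B{\left(c{\left(0,-1 \right)} \right)} = - 7 \left(9 + \sqrt{2 + 3 \left(- \frac{3}{8} + \frac{1}{8} \left(-1\right)\right)}\right) = - 7 \left(9 + \sqrt{2 + 3 \left(- \frac{3}{8} - \frac{1}{8}\right)}\right) = - 7 \left(9 + \sqrt{2 + 3 \left(- \frac{1}{2}\right)}\right) = - 7 \left(9 + \sqrt{2 - \frac{3}{2}}\right) = - 7 \left(9 + \sqrt{\frac{1}{2}}\right) = - 7 \left(9 + \frac{\sqrt{2}}{2}\right) = -63 - \frac{7 \sqrt{2}}{2}$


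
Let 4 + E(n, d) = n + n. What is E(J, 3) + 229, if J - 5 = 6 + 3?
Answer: 253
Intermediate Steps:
J = 14 (J = 5 + (6 + 3) = 5 + 9 = 14)
E(n, d) = -4 + 2*n (E(n, d) = -4 + (n + n) = -4 + 2*n)
E(J, 3) + 229 = (-4 + 2*14) + 229 = (-4 + 28) + 229 = 24 + 229 = 253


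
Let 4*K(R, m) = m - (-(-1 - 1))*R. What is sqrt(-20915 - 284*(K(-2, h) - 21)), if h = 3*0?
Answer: I*sqrt(15235) ≈ 123.43*I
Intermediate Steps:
h = 0
K(R, m) = -R/2 + m/4 (K(R, m) = (m - (-(-1 - 1))*R)/4 = (m - (-1*(-2))*R)/4 = (m - 2*R)/4 = -R/2 + m/4)
sqrt(-20915 - 284*(K(-2, h) - 21)) = sqrt(-20915 - 284*((-1/2*(-2) + (1/4)*0) - 21)) = sqrt(-20915 - 284*((1 + 0) - 21)) = sqrt(-20915 - 284*(1 - 21)) = sqrt(-20915 - 284*(-20)) = sqrt(-20915 + 5680) = sqrt(-15235) = I*sqrt(15235)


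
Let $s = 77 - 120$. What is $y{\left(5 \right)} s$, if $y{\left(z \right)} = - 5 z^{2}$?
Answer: $5375$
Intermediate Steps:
$s = -43$
$y{\left(5 \right)} s = - 5 \cdot 5^{2} \left(-43\right) = \left(-5\right) 25 \left(-43\right) = \left(-125\right) \left(-43\right) = 5375$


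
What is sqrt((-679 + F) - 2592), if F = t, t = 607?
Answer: 6*I*sqrt(74) ≈ 51.614*I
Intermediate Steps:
F = 607
sqrt((-679 + F) - 2592) = sqrt((-679 + 607) - 2592) = sqrt(-72 - 2592) = sqrt(-2664) = 6*I*sqrt(74)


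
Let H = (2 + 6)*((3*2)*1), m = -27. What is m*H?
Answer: -1296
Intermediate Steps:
H = 48 (H = 8*(6*1) = 8*6 = 48)
m*H = -27*48 = -1296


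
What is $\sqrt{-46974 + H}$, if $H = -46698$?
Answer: $6 i \sqrt{2602} \approx 306.06 i$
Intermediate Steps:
$\sqrt{-46974 + H} = \sqrt{-46974 - 46698} = \sqrt{-93672} = 6 i \sqrt{2602}$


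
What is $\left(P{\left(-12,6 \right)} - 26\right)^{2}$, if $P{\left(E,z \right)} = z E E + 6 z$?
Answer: $763876$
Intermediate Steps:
$P{\left(E,z \right)} = 6 z + z E^{2}$ ($P{\left(E,z \right)} = E z E + 6 z = z E^{2} + 6 z = 6 z + z E^{2}$)
$\left(P{\left(-12,6 \right)} - 26\right)^{2} = \left(6 \left(6 + \left(-12\right)^{2}\right) - 26\right)^{2} = \left(6 \left(6 + 144\right) - 26\right)^{2} = \left(6 \cdot 150 - 26\right)^{2} = \left(900 - 26\right)^{2} = 874^{2} = 763876$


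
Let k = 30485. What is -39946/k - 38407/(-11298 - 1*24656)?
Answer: -265381089/1096057690 ≈ -0.24212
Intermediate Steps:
-39946/k - 38407/(-11298 - 1*24656) = -39946/30485 - 38407/(-11298 - 1*24656) = -39946*1/30485 - 38407/(-11298 - 24656) = -39946/30485 - 38407/(-35954) = -39946/30485 - 38407*(-1/35954) = -39946/30485 + 38407/35954 = -265381089/1096057690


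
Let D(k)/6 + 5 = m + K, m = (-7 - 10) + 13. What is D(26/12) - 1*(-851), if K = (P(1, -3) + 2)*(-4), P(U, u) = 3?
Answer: 677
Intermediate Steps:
K = -20 (K = (3 + 2)*(-4) = 5*(-4) = -20)
m = -4 (m = -17 + 13 = -4)
D(k) = -174 (D(k) = -30 + 6*(-4 - 20) = -30 + 6*(-24) = -30 - 144 = -174)
D(26/12) - 1*(-851) = -174 - 1*(-851) = -174 + 851 = 677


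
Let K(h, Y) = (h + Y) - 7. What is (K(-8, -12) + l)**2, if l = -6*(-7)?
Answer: 225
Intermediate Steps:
K(h, Y) = -7 + Y + h (K(h, Y) = (Y + h) - 7 = -7 + Y + h)
l = 42
(K(-8, -12) + l)**2 = ((-7 - 12 - 8) + 42)**2 = (-27 + 42)**2 = 15**2 = 225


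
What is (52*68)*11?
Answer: 38896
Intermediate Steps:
(52*68)*11 = 3536*11 = 38896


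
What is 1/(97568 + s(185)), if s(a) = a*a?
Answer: 1/131793 ≈ 7.5877e-6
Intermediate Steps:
s(a) = a²
1/(97568 + s(185)) = 1/(97568 + 185²) = 1/(97568 + 34225) = 1/131793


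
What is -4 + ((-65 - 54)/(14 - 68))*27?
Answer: 111/2 ≈ 55.500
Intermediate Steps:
-4 + ((-65 - 54)/(14 - 68))*27 = -4 - 119/(-54)*27 = -4 - 119*(-1/54)*27 = -4 + (119/54)*27 = -4 + 119/2 = 111/2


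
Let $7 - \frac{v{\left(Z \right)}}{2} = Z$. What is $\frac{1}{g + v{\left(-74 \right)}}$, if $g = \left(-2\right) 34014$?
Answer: $- \frac{1}{67866} \approx -1.4735 \cdot 10^{-5}$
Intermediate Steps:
$g = -68028$
$v{\left(Z \right)} = 14 - 2 Z$
$\frac{1}{g + v{\left(-74 \right)}} = \frac{1}{-68028 + \left(14 - -148\right)} = \frac{1}{-68028 + \left(14 + 148\right)} = \frac{1}{-68028 + 162} = \frac{1}{-67866} = - \frac{1}{67866}$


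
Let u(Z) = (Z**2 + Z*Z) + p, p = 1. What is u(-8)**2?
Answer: 16641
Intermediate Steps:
u(Z) = 1 + 2*Z**2 (u(Z) = (Z**2 + Z*Z) + 1 = (Z**2 + Z**2) + 1 = 2*Z**2 + 1 = 1 + 2*Z**2)
u(-8)**2 = (1 + 2*(-8)**2)**2 = (1 + 2*64)**2 = (1 + 128)**2 = 129**2 = 16641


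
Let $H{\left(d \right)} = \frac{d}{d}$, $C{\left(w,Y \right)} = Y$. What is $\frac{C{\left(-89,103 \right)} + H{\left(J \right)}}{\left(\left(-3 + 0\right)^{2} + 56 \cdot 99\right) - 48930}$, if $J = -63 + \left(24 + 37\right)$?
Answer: $- \frac{104}{43377} \approx -0.0023976$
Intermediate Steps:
$J = -2$ ($J = -63 + 61 = -2$)
$H{\left(d \right)} = 1$
$\frac{C{\left(-89,103 \right)} + H{\left(J \right)}}{\left(\left(-3 + 0\right)^{2} + 56 \cdot 99\right) - 48930} = \frac{103 + 1}{\left(\left(-3 + 0\right)^{2} + 56 \cdot 99\right) - 48930} = \frac{104}{\left(\left(-3\right)^{2} + 5544\right) - 48930} = \frac{104}{\left(9 + 5544\right) - 48930} = \frac{104}{5553 - 48930} = \frac{104}{-43377} = 104 \left(- \frac{1}{43377}\right) = - \frac{104}{43377}$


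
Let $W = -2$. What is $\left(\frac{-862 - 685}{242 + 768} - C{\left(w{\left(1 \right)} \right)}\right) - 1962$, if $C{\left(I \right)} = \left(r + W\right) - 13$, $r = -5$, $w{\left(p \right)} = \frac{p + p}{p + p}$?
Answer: $- \frac{1962967}{1010} \approx -1943.5$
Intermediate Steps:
$w{\left(p \right)} = 1$ ($w{\left(p \right)} = \frac{2 p}{2 p} = 2 p \frac{1}{2 p} = 1$)
$C{\left(I \right)} = -20$ ($C{\left(I \right)} = \left(-5 - 2\right) - 13 = -7 - 13 = -20$)
$\left(\frac{-862 - 685}{242 + 768} - C{\left(w{\left(1 \right)} \right)}\right) - 1962 = \left(\frac{-862 - 685}{242 + 768} - -20\right) - 1962 = \left(- \frac{1547}{1010} + 20\right) - 1962 = \frac{18653}{1010} - 1962 = - \frac{1962967}{1010}$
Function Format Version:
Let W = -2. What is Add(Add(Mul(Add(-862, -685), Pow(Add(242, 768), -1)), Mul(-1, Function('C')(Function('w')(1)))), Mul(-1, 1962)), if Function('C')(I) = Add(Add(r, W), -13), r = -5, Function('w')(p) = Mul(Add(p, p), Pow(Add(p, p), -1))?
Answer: Rational(-1962967, 1010) ≈ -1943.5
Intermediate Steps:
Function('w')(p) = 1 (Function('w')(p) = Mul(Mul(2, p), Pow(Mul(2, p), -1)) = Mul(Mul(2, p), Mul(Rational(1, 2), Pow(p, -1))) = 1)
Function('C')(I) = -20 (Function('C')(I) = Add(Add(-5, -2), -13) = Add(-7, -13) = -20)
Add(Add(Mul(Add(-862, -685), Pow(Add(242, 768), -1)), Mul(-1, Function('C')(Function('w')(1)))), Mul(-1, 1962)) = Add(Add(Mul(Add(-862, -685), Pow(Add(242, 768), -1)), Mul(-1, -20)), Mul(-1, 1962)) = Add(Add(Mul(-1547, Pow(1010, -1)), 20), -1962) = Add(Add(Mul(-1547, Rational(1, 1010)), 20), -1962) = Add(Add(Rational(-1547, 1010), 20), -1962) = Add(Rational(18653, 1010), -1962) = Rational(-1962967, 1010)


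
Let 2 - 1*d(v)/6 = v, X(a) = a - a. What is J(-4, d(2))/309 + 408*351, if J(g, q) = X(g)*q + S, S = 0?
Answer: 143208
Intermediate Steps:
X(a) = 0
d(v) = 12 - 6*v
J(g, q) = 0 (J(g, q) = 0*q + 0 = 0 + 0 = 0)
J(-4, d(2))/309 + 408*351 = 0/309 + 408*351 = 0*(1/309) + 143208 = 0 + 143208 = 143208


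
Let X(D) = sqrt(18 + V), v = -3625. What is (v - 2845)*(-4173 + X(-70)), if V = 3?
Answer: 26999310 - 6470*sqrt(21) ≈ 2.6970e+7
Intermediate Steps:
X(D) = sqrt(21) (X(D) = sqrt(18 + 3) = sqrt(21))
(v - 2845)*(-4173 + X(-70)) = (-3625 - 2845)*(-4173 + sqrt(21)) = -6470*(-4173 + sqrt(21)) = 26999310 - 6470*sqrt(21)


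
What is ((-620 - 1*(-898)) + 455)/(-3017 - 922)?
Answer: -733/3939 ≈ -0.18609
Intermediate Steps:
((-620 - 1*(-898)) + 455)/(-3017 - 922) = ((-620 + 898) + 455)/(-3939) = (278 + 455)*(-1/3939) = 733*(-1/3939) = -733/3939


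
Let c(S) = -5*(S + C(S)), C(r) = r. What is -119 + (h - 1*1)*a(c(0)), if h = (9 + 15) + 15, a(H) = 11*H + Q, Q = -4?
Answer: -271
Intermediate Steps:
c(S) = -10*S (c(S) = -5*(S + S) = -10*S)
a(H) = -4 + 11*H (a(H) = 11*H - 4 = -4 + 11*H)
h = 39 (h = 24 + 15 = 39)
-119 + (h - 1*1)*a(c(0)) = -119 + (39 - 1*1)*(-4 + 11*(-10*0)) = -119 + (39 - 1)*(-4 + 11*0) = -119 + 38*(-4 + 0) = -119 + 38*(-4) = -119 - 152 = -271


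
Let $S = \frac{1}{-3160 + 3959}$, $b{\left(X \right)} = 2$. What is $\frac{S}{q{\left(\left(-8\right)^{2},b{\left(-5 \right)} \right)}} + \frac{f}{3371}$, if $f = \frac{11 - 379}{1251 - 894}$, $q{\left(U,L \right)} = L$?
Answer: $\frac{36199}{113124018} \approx 0.00031999$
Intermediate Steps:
$S = \frac{1}{799} \approx 0.0012516$
$f = - \frac{368}{357} \approx -1.0308$
$\frac{S}{q{\left(\left(-8\right)^{2},b{\left(-5 \right)} \right)}} + \frac{f}{3371} = \frac{1}{799 \cdot 2} - \frac{368}{357 \cdot 3371} = \frac{1}{799} \cdot \frac{1}{2} - \frac{368}{1203447} = \frac{1}{1598} - \frac{368}{1203447} = \frac{36199}{113124018}$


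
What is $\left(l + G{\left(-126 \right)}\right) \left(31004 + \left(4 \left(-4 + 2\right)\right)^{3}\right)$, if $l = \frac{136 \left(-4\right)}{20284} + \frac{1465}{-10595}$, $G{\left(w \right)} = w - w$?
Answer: $- \frac{4917491964}{976859} \approx -5034.0$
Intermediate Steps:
$G{\left(w \right)} = 0$
$l = - \frac{1773987}{10745449}$ ($l = \left(-544\right) \frac{1}{20284} + 1465 \left(- \frac{1}{10595}\right) = - \frac{136}{5071} - \frac{293}{2119} = - \frac{1773987}{10745449} \approx -0.16509$)
$\left(l + G{\left(-126 \right)}\right) \left(31004 + \left(4 \left(-4 + 2\right)\right)^{3}\right) = \left(- \frac{1773987}{10745449} + 0\right) \left(31004 + \left(4 \left(-4 + 2\right)\right)^{3}\right) = - \frac{1773987 \left(31004 + \left(4 \left(-2\right)\right)^{3}\right)}{10745449} = - \frac{1773987 \left(31004 + \left(-8\right)^{3}\right)}{10745449} = - \frac{1773987 \left(31004 - 512\right)}{10745449} = \left(- \frac{1773987}{10745449}\right) 30492 = - \frac{4917491964}{976859}$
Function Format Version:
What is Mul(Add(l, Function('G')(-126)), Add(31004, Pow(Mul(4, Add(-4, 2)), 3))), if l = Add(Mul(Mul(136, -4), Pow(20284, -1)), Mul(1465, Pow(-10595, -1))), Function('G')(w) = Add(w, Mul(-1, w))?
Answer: Rational(-4917491964, 976859) ≈ -5034.0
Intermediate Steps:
Function('G')(w) = 0
l = Rational(-1773987, 10745449) (l = Add(Mul(-544, Rational(1, 20284)), Mul(1465, Rational(-1, 10595))) = Add(Rational(-136, 5071), Rational(-293, 2119)) = Rational(-1773987, 10745449) ≈ -0.16509)
Mul(Add(l, Function('G')(-126)), Add(31004, Pow(Mul(4, Add(-4, 2)), 3))) = Mul(Add(Rational(-1773987, 10745449), 0), Add(31004, Pow(Mul(4, Add(-4, 2)), 3))) = Mul(Rational(-1773987, 10745449), Add(31004, Pow(Mul(4, -2), 3))) = Mul(Rational(-1773987, 10745449), Add(31004, Pow(-8, 3))) = Mul(Rational(-1773987, 10745449), Add(31004, -512)) = Mul(Rational(-1773987, 10745449), 30492) = Rational(-4917491964, 976859)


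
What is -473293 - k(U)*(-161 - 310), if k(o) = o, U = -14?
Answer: -479887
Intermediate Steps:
-473293 - k(U)*(-161 - 310) = -473293 - (-14)*(-161 - 310) = -473293 - (-14)*(-471) = -473293 - 1*6594 = -473293 - 6594 = -479887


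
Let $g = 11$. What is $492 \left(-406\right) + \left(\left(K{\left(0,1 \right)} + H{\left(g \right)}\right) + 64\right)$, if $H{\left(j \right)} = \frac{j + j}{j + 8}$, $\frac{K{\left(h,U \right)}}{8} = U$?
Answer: $- \frac{3793898}{19} \approx -1.9968 \cdot 10^{5}$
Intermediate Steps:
$K{\left(h,U \right)} = 8 U$
$H{\left(j \right)} = \frac{2 j}{8 + j}$
$492 \left(-406\right) + \left(\left(K{\left(0,1 \right)} + H{\left(g \right)}\right) + 64\right) = 492 \left(-406\right) + \left(\left(8 \cdot 1 + 2 \cdot 11 \frac{1}{8 + 11}\right) + 64\right) = -199752 + \left(\left(8 + 2 \cdot 11 \cdot \frac{1}{19}\right) + 64\right) = -199752 + \left(\left(8 + \frac{22}{19}\right) + 64\right) = -199752 + \left(\frac{174}{19} + 64\right) = -199752 + \frac{1390}{19} = - \frac{3793898}{19}$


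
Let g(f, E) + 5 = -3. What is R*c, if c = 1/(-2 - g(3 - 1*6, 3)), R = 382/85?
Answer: 191/255 ≈ 0.74902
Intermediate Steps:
g(f, E) = -8 (g(f, E) = -5 - 3 = -8)
R = 382/85 (R = 382*(1/85) = 382/85 ≈ 4.4941)
c = 1/6 (c = 1/(-2 - 1*(-8)) = 1/(-2 + 8) = 1/6 ≈ 0.16667)
R*c = (382/85)*(1/6) = 191/255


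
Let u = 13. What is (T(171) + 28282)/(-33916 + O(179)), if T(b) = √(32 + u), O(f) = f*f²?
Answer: 28282/5701423 + 3*√5/5701423 ≈ 0.0049617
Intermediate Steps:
O(f) = f³
T(b) = 3*√5 (T(b) = √(32 + 13) = √45 = 3*√5)
(T(171) + 28282)/(-33916 + O(179)) = (3*√5 + 28282)/(-33916 + 179³) = (28282 + 3*√5)/(-33916 + 5735339) = (28282 + 3*√5)/5701423 = (28282 + 3*√5)*(1/5701423) = 28282/5701423 + 3*√5/5701423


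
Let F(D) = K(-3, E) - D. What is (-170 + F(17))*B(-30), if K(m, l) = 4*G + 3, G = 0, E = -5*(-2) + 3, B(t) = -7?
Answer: 1288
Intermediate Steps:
E = 13 (E = 10 + 3 = 13)
K(m, l) = 3 (K(m, l) = 4*0 + 3 = 0 + 3 = 3)
F(D) = 3 - D
(-170 + F(17))*B(-30) = (-170 + (3 - 1*17))*(-7) = (-170 + (3 - 17))*(-7) = (-170 - 14)*(-7) = -184*(-7) = 1288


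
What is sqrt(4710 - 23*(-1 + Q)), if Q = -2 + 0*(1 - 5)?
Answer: 9*sqrt(59) ≈ 69.130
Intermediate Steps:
Q = -2 (Q = -2 + 0*(-4) = -2 + 0 = -2)
sqrt(4710 - 23*(-1 + Q)) = sqrt(4710 - 23*(-1 - 2)) = sqrt(4710 - 23*(-3)) = sqrt(4710 + 69) = sqrt(4779) = 9*sqrt(59)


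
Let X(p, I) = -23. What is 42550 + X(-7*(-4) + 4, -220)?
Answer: 42527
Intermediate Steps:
42550 + X(-7*(-4) + 4, -220) = 42550 - 23 = 42527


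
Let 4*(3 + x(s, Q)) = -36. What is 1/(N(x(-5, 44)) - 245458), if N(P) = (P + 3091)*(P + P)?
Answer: -1/319354 ≈ -3.1313e-6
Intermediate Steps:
x(s, Q) = -12 (x(s, Q) = -3 + (¼)*(-36) = -3 - 9 = -12)
N(P) = 2*P*(3091 + P) (N(P) = (3091 + P)*(2*P) = 2*P*(3091 + P))
1/(N(x(-5, 44)) - 245458) = 1/(2*(-12)*(3091 - 12) - 245458) = 1/(2*(-12)*3079 - 245458) = 1/(-73896 - 245458) = 1/(-319354) = -1/319354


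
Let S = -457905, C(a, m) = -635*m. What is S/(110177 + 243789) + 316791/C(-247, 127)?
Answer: -149060991831/28545588070 ≈ -5.2219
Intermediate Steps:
S/(110177 + 243789) + 316791/C(-247, 127) = -457905/(110177 + 243789) + 316791/((-635*127)) = -457905/353966 + 316791/(-80645) = -457905*1/353966 + 316791*(-1/80645) = -457905/353966 - 316791/80645 = -149060991831/28545588070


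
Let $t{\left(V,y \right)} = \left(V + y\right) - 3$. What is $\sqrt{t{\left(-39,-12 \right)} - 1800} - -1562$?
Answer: $1562 + 3 i \sqrt{206} \approx 1562.0 + 43.058 i$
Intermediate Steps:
$t{\left(V,y \right)} = -3 + V + y$
$\sqrt{t{\left(-39,-12 \right)} - 1800} - -1562 = \sqrt{\left(-3 - 39 - 12\right) - 1800} - -1562 = \sqrt{-54 - 1800} + 1562 = \sqrt{-1854} + 1562 = 3 i \sqrt{206} + 1562 = 1562 + 3 i \sqrt{206}$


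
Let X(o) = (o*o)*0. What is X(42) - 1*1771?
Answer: -1771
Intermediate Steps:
X(o) = 0 (X(o) = o**2*0 = 0)
X(42) - 1*1771 = 0 - 1*1771 = 0 - 1771 = -1771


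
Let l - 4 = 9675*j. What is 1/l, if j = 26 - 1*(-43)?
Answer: 1/667579 ≈ 1.4980e-6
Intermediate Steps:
j = 69 (j = 26 + 43 = 69)
l = 667579 (l = 4 + 9675*69 = 4 + 667575 = 667579)
1/l = 1/667579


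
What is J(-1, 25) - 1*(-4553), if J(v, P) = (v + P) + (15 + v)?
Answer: 4591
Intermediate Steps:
J(v, P) = 15 + P + 2*v (J(v, P) = (P + v) + (15 + v) = 15 + P + 2*v)
J(-1, 25) - 1*(-4553) = (15 + 25 + 2*(-1)) - 1*(-4553) = (15 + 25 - 2) + 4553 = 38 + 4553 = 4591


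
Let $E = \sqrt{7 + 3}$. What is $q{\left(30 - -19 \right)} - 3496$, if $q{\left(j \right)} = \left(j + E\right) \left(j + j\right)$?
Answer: $1306 + 98 \sqrt{10} \approx 1615.9$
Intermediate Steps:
$E = \sqrt{10} \approx 3.1623$
$q{\left(j \right)} = 2 j \left(j + \sqrt{10}\right)$ ($q{\left(j \right)} = \left(j + \sqrt{10}\right) \left(j + j\right) = \left(j + \sqrt{10}\right) 2 j = 2 j \left(j + \sqrt{10}\right)$)
$q{\left(30 - -19 \right)} - 3496 = 2 \left(30 - -19\right) \left(\left(30 - -19\right) + \sqrt{10}\right) - 3496 = 2 \left(30 + 19\right) \left(\left(30 + 19\right) + \sqrt{10}\right) - 3496 = 2 \cdot 49 \left(49 + \sqrt{10}\right) - 3496 = \left(4802 + 98 \sqrt{10}\right) - 3496 = 1306 + 98 \sqrt{10}$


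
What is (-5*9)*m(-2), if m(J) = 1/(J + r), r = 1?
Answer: 45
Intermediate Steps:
m(J) = 1/(1 + J) (m(J) = 1/(J + 1) = 1/(1 + J))
(-5*9)*m(-2) = (-5*9)/(1 - 2) = -45/(-1) = -45*(-1) = 45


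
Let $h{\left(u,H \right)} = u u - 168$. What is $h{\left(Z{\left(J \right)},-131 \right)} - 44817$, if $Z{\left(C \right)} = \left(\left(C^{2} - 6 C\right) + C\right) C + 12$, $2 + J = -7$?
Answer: $1213899$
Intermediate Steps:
$J = -9$ ($J = -2 - 7 = -9$)
$Z{\left(C \right)} = 12 + C \left(C^{2} - 5 C\right)$ ($Z{\left(C \right)} = \left(C^{2} - 5 C\right) C + 12 = C \left(C^{2} - 5 C\right) + 12 = 12 + C \left(C^{2} - 5 C\right)$)
$h{\left(u,H \right)} = -168 + u^{2}$ ($h{\left(u,H \right)} = u^{2} - 168 = -168 + u^{2}$)
$h{\left(Z{\left(J \right)},-131 \right)} - 44817 = \left(-168 + \left(12 + \left(-9\right)^{3} - 5 \left(-9\right)^{2}\right)^{2}\right) - 44817 = \left(-168 + \left(12 - 729 - 405\right)^{2}\right) - 44817 = \left(-168 + \left(-1122\right)^{2}\right) - 44817 = \left(-168 + 1258884\right) - 44817 = 1258716 - 44817 = 1213899$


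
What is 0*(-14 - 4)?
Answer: 0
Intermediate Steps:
0*(-14 - 4) = 0*(-18) = 0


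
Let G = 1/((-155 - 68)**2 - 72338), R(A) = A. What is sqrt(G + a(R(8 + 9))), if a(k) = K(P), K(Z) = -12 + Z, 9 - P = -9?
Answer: sqrt(3066978677)/22609 ≈ 2.4495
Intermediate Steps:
P = 18 (P = 9 - 1*(-9) = 9 + 9 = 18)
G = -1/22609 (G = 1/((-223)**2 - 72338) = 1/(49729 - 72338) = 1/(-22609) = -1/22609 ≈ -4.4230e-5)
a(k) = 6 (a(k) = -12 + 18 = 6)
sqrt(G + a(R(8 + 9))) = sqrt(-1/22609 + 6) = sqrt(135653/22609) = sqrt(3066978677)/22609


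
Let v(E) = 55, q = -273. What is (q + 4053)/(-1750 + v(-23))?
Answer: -252/113 ≈ -2.2301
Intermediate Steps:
(q + 4053)/(-1750 + v(-23)) = (-273 + 4053)/(-1750 + 55) = 3780/(-1695) = 3780*(-1/1695) = -252/113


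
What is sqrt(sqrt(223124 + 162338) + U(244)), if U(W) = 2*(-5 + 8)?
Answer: sqrt(6 + sqrt(385462)) ≈ 25.037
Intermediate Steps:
U(W) = 6 (U(W) = 2*3 = 6)
sqrt(sqrt(223124 + 162338) + U(244)) = sqrt(sqrt(223124 + 162338) + 6) = sqrt(sqrt(385462) + 6) = sqrt(6 + sqrt(385462))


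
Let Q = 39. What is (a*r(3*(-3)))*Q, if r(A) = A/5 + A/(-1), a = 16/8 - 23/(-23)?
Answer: 4212/5 ≈ 842.40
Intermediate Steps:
a = 3 (a = 16*(⅛) - 23*(-1/23) = 2 + 1 = 3)
r(A) = -4*A/5 (r(A) = A*(⅕) + A*(-1) = A/5 - A = -4*A/5)
(a*r(3*(-3)))*Q = (3*(-12*(-3)/5))*39 = (3*(-⅘*(-9)))*39 = (3*(36/5))*39 = (108/5)*39 = 4212/5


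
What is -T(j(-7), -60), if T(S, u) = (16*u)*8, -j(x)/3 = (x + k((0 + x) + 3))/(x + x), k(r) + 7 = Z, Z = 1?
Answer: 7680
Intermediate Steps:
k(r) = -6 (k(r) = -7 + 1 = -6)
j(x) = -3*(-6 + x)/(2*x) (j(x) = -3*(x - 6)/(x + x) = -3*(-6 + x)/(2*x))
T(S, u) = 128*u
-T(j(-7), -60) = -128*(-60) = -1*(-7680) = 7680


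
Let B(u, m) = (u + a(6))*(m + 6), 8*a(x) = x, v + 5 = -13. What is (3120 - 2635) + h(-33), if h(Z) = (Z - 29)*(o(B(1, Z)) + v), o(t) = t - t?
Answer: 1601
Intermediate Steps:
v = -18 (v = -5 - 13 = -18)
a(x) = x/8
B(u, m) = (6 + m)*(3/4 + u) (B(u, m) = (u + (1/8)*6)*(m + 6) = (u + 3/4)*(6 + m) = (3/4 + u)*(6 + m) = (6 + m)*(3/4 + u))
o(t) = 0
h(Z) = 522 - 18*Z (h(Z) = (Z - 29)*(0 - 18) = (-29 + Z)*(-18) = 522 - 18*Z)
(3120 - 2635) + h(-33) = (3120 - 2635) + (522 - 18*(-33)) = 485 + (522 + 594) = 485 + 1116 = 1601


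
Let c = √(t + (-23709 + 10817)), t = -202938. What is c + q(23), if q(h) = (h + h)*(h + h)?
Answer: 2116 + I*√215830 ≈ 2116.0 + 464.58*I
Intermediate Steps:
q(h) = 4*h² (q(h) = (2*h)*(2*h) = 4*h²)
c = I*√215830 (c = √(-202938 + (-23709 + 10817)) = √(-202938 - 12892) = √(-215830) = I*√215830 ≈ 464.58*I)
c + q(23) = I*√215830 + 4*23² = I*√215830 + 4*529 = I*√215830 + 2116 = 2116 + I*√215830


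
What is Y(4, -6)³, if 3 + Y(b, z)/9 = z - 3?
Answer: -1259712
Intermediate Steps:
Y(b, z) = -54 + 9*z (Y(b, z) = -27 + 9*(z - 3) = -27 + 9*(-3 + z) = -27 + (-27 + 9*z) = -54 + 9*z)
Y(4, -6)³ = (-54 + 9*(-6))³ = (-54 - 54)³ = (-108)³ = -1259712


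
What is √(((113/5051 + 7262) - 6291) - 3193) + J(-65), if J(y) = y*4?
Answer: -260 + I*√56688428659/5051 ≈ -260.0 + 47.138*I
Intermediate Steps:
J(y) = 4*y
√(((113/5051 + 7262) - 6291) - 3193) + J(-65) = √(((113/5051 + 7262) - 6291) - 3193) + 4*(-65) = √(((113*(1/5051) + 7262) - 6291) - 3193) - 260 = √(((113/5051 + 7262) - 6291) - 3193) - 260 = √((36680475/5051 - 6291) - 3193) - 260 = √(4904634/5051 - 3193) - 260 = √(-11223209/5051) - 260 = I*√56688428659/5051 - 260 = -260 + I*√56688428659/5051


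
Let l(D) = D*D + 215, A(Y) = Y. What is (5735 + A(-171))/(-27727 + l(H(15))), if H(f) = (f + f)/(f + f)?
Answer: -5564/27511 ≈ -0.20225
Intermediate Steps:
H(f) = 1 (H(f) = (2*f)/((2*f)) = (2*f)*(1/(2*f)) = 1)
l(D) = 215 + D**2 (l(D) = D**2 + 215 = 215 + D**2)
(5735 + A(-171))/(-27727 + l(H(15))) = (5735 - 171)/(-27727 + (215 + 1**2)) = 5564/(-27727 + (215 + 1)) = 5564/(-27727 + 216) = 5564/(-27511) = 5564*(-1/27511) = -5564/27511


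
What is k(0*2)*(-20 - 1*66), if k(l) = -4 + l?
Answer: 344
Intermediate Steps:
k(0*2)*(-20 - 1*66) = (-4 + 0*2)*(-20 - 1*66) = (-4 + 0)*(-20 - 66) = -4*(-86) = 344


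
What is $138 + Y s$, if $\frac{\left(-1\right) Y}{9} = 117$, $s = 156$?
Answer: $-164130$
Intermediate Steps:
$Y = -1053$ ($Y = \left(-9\right) 117 = -1053$)
$138 + Y s = 138 - 164268 = -164130$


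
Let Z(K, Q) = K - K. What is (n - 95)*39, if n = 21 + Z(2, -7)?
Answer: -2886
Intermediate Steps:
Z(K, Q) = 0
n = 21 (n = 21 + 0 = 21)
(n - 95)*39 = (21 - 95)*39 = -74*39 = -2886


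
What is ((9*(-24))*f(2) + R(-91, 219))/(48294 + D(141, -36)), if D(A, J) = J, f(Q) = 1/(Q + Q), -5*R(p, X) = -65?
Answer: -41/48258 ≈ -0.00084960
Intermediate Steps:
R(p, X) = 13 (R(p, X) = -⅕*(-65) = 13)
f(Q) = 1/(2*Q)
((9*(-24))*f(2) + R(-91, 219))/(48294 + D(141, -36)) = ((9*(-24))*((½)/2) + 13)/(48294 - 36) = (-108/2 + 13)/48258 = (-216*¼ + 13)*(1/48258) = (-54 + 13)*(1/48258) = -41*1/48258 = -41/48258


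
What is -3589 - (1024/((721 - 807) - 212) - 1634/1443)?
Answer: -770677841/215007 ≈ -3584.4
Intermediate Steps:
-3589 - (1024/((721 - 807) - 212) - 1634/1443) = -3589 - (1024/(-86 - 212) - 1634*1/1443) = -3589 - (1024/(-298) - 1634/1443) = -3589 - (1024*(-1/298) - 1634/1443) = -3589 - (-512/149 - 1634/1443) = -3589 - 1*(-982282/215007) = -3589 + 982282/215007 = -770677841/215007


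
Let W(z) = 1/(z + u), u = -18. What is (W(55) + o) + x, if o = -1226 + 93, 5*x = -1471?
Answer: -264027/185 ≈ -1427.2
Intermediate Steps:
x = -1471/5 (x = (1/5)*(-1471) = -1471/5 ≈ -294.20)
o = -1133
W(z) = 1/(-18 + z) (W(z) = 1/(z - 18) = 1/(-18 + z))
(W(55) + o) + x = (1/(-18 + 55) - 1133) - 1471/5 = (1/37 - 1133) - 1471/5 = -41920/37 - 1471/5 = -264027/185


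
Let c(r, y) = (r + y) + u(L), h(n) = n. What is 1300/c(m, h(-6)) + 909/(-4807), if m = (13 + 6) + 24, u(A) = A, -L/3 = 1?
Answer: 3109097/81719 ≈ 38.046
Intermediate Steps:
L = -3 (L = -3*1 = -3)
m = 43 (m = 19 + 24 = 43)
c(r, y) = -3 + r + y (c(r, y) = (r + y) - 3 = -3 + r + y)
1300/c(m, h(-6)) + 909/(-4807) = 1300/(-3 + 43 - 6) + 909/(-4807) = 1300/34 + 909*(-1/4807) = 1300*(1/34) - 909/4807 = 650/17 - 909/4807 = 3109097/81719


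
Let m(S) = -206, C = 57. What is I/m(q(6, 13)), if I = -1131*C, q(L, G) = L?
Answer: 64467/206 ≈ 312.95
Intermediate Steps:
I = -64467 (I = -1131*57 = -64467)
I/m(q(6, 13)) = -64467/(-206) = -64467*(-1/206) = 64467/206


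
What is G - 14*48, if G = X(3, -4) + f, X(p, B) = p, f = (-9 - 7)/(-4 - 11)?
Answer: -10019/15 ≈ -667.93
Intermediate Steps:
f = 16/15 (f = -16/(-15) = -16*(-1/15) = 16/15 ≈ 1.0667)
G = 61/15 (G = 3 + 16/15 = 61/15 ≈ 4.0667)
G - 14*48 = 61/15 - 14*48 = 61/15 - 672 = -10019/15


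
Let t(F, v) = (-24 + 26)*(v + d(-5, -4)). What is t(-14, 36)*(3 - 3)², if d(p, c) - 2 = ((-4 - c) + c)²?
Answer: 0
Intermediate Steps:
d(p, c) = 18 (d(p, c) = 2 + ((-4 - c) + c)² = 2 + (-4)² = 2 + 16 = 18)
t(F, v) = 36 + 2*v (t(F, v) = (-24 + 26)*(v + 18) = 2*(18 + v) = 36 + 2*v)
t(-14, 36)*(3 - 3)² = (36 + 2*36)*(3 - 3)² = (36 + 72)*0² = 108*0 = 0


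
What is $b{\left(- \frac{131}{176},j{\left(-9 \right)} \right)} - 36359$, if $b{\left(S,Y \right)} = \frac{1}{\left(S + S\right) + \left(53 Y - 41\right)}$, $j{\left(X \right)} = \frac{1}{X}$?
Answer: $- \frac{1393095877}{38315} \approx -36359.0$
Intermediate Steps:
$b{\left(S,Y \right)} = \frac{1}{-41 + 2 S + 53 Y}$ ($b{\left(S,Y \right)} = \frac{1}{2 S + \left(-41 + 53 Y\right)} = \frac{1}{-41 + 2 S + 53 Y}$)
$b{\left(- \frac{131}{176},j{\left(-9 \right)} \right)} - 36359 = \frac{1}{-41 + 2 \left(- \frac{131}{176}\right) + \frac{53}{-9}} - 36359 = \frac{1}{-41 + 2 \left(\left(-131\right) \frac{1}{176}\right) + 53 \left(- \frac{1}{9}\right)} - 36359 = \frac{1}{-41 + 2 \left(- \frac{131}{176}\right) - \frac{53}{9}} - 36359 = \frac{1}{-41 - \frac{131}{88} - \frac{53}{9}} - 36359 = \frac{1}{- \frac{38315}{792}} - 36359 = - \frac{792}{38315} - 36359 = - \frac{1393095877}{38315}$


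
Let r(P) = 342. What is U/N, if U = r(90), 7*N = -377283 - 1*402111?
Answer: -57/18557 ≈ -0.0030716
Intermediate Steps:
N = -111342 (N = (-377283 - 1*402111)/7 = (-377283 - 402111)/7 = (1/7)*(-779394) = -111342)
U = 342
U/N = 342/(-111342) = 342*(-1/111342) = -57/18557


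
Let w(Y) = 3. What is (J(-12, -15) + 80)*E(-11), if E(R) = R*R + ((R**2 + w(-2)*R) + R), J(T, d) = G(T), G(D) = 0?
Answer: 15840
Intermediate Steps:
J(T, d) = 0
E(R) = 2*R**2 + 4*R (E(R) = R*R + ((R**2 + 3*R) + R) = R**2 + (R**2 + 4*R) = 2*R**2 + 4*R)
(J(-12, -15) + 80)*E(-11) = (0 + 80)*(2*(-11)*(2 - 11)) = 80*(2*(-11)*(-9)) = 80*198 = 15840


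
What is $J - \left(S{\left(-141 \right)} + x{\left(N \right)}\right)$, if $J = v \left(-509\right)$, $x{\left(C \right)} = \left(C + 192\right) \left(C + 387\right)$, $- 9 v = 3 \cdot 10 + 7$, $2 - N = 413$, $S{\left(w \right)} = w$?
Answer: $- \frac{27202}{9} \approx -3022.4$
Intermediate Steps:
$N = -411$ ($N = 2 - 413 = -411$)
$v = - \frac{37}{9}$ ($v = - \frac{3 \cdot 10 + 7}{9} = - \frac{30 + 7}{9} = \left(- \frac{1}{9}\right) 37 = - \frac{37}{9} \approx -4.1111$)
$x{\left(C \right)} = \left(192 + C\right) \left(387 + C\right)$
$J = \frac{18833}{9}$ ($J = \left(- \frac{37}{9}\right) \left(-509\right) = \frac{18833}{9} \approx 2092.6$)
$J - \left(S{\left(-141 \right)} + x{\left(N \right)}\right) = \frac{18833}{9} - \left(-141 + \left(74304 + \left(-411\right)^{2} + 579 \left(-411\right)\right)\right) = \frac{18833}{9} - \left(-141 + \left(74304 + 168921 - 237969\right)\right) = \frac{18833}{9} - \left(-141 + 5256\right) = \frac{18833}{9} - 5115 = - \frac{27202}{9}$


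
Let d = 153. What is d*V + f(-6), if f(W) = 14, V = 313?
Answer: 47903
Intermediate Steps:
d*V + f(-6) = 153*313 + 14 = 47889 + 14 = 47903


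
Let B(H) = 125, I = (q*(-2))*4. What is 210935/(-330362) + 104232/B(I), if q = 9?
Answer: 34407925109/41295250 ≈ 833.22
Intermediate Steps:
I = -72 (I = (9*(-2))*4 = -18*4 = -72)
210935/(-330362) + 104232/B(I) = 210935/(-330362) + 104232/125 = 210935*(-1/330362) + 104232*(1/125) = -210935/330362 + 104232/125 = 34407925109/41295250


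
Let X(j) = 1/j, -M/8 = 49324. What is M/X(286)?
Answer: -112853312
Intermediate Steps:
M = -394592 (M = -8*49324 = -394592)
M/X(286) = -394592/(1/286) = -394592/1/286 = -394592*286 = -112853312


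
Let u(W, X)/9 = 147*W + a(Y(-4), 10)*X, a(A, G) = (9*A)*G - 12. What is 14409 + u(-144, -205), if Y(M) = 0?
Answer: -153963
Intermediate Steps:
a(A, G) = -12 + 9*A*G (a(A, G) = 9*A*G - 12 = -12 + 9*A*G)
u(W, X) = -108*X + 1323*W (u(W, X) = 9*(147*W + (-12 + 9*0*10)*X) = 9*(147*W + (-12 + 0)*X) = 9*(147*W - 12*X) = 9*(-12*X + 147*W) = -108*X + 1323*W)
14409 + u(-144, -205) = 14409 + (-108*(-205) + 1323*(-144)) = 14409 + (22140 - 190512) = 14409 - 168372 = -153963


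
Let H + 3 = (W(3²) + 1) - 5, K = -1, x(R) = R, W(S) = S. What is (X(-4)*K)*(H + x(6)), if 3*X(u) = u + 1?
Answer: 8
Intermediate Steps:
H = 2 (H = -3 + ((3² + 1) - 5) = -3 + ((9 + 1) - 5) = -3 + (10 - 5) = -3 + 5 = 2)
X(u) = ⅓ + u/3 (X(u) = (u + 1)/3 = (1 + u)/3 = ⅓ + u/3)
(X(-4)*K)*(H + x(6)) = ((⅓ + (⅓)*(-4))*(-1))*(2 + 6) = ((⅓ - 4/3)*(-1))*8 = -1*(-1)*8 = 1*8 = 8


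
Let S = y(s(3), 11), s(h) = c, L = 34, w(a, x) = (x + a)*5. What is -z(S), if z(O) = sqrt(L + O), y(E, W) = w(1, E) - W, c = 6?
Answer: -sqrt(58) ≈ -7.6158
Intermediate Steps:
w(a, x) = 5*a + 5*x (w(a, x) = (a + x)*5 = 5*a + 5*x)
s(h) = 6
y(E, W) = 5 - W + 5*E (y(E, W) = (5*1 + 5*E) - W = (5 + 5*E) - W = 5 - W + 5*E)
S = 24 (S = 5 - 1*11 + 5*6 = 5 - 11 + 30 = 24)
z(O) = sqrt(34 + O)
-z(S) = -sqrt(34 + 24) = -sqrt(58)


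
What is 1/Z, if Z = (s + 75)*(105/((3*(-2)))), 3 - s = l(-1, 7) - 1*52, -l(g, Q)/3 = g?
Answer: -2/4445 ≈ -0.00044994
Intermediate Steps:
l(g, Q) = -3*g
s = 52 (s = 3 - (-3*(-1) - 1*52) = 3 - (3 - 52) = 3 - 1*(-49) = 3 + 49 = 52)
Z = -4445/2 (Z = (52 + 75)*(105/((3*(-2)))) = 127*(105/(-6)) = 127*(105*(-⅙)) = 127*(-35/2) = -4445/2 ≈ -2222.5)
1/Z = 1/(-4445/2) = -2/4445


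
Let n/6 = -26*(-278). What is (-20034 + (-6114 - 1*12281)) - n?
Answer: -81797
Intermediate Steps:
n = 43368 (n = 6*(-26*(-278)) = 6*7228 = 43368)
(-20034 + (-6114 - 1*12281)) - n = (-20034 + (-6114 - 1*12281)) - 1*43368 = (-20034 + (-6114 - 12281)) - 43368 = (-20034 - 18395) - 43368 = -38429 - 43368 = -81797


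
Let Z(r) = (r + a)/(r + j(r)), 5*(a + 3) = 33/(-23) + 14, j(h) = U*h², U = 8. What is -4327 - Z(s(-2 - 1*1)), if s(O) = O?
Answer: -34334344/7935 ≈ -4327.0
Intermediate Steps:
j(h) = 8*h²
a = -56/115 (a = -3 + (33/(-23) + 14)/5 = -3 + (33*(-1/23) + 14)/5 = -3 + (-33/23 + 14)/5 = -3 + (⅕)*(289/23) = -3 + 289/115 = -56/115 ≈ -0.48696)
Z(r) = (-56/115 + r)/(r + 8*r²) (Z(r) = (r - 56/115)/(r + 8*r²) = (-56/115 + r)/(r + 8*r²))
-4327 - Z(s(-2 - 1*1)) = -4327 - (-56/115 + (-2 - 1*1))/((-2 - 1*1)*(1 + 8*(-2 - 1*1))) = -4327 - (-56/115 + (-2 - 1))/((-2 - 1)*(1 + 8*(-2 - 1))) = -4327 - (-56/115 - 3)/((-3)*(1 + 8*(-3))) = -4327 - (-1)*(-401)/(3*(1 - 24)*115) = -4327 - (-1)*(-401)/(3*(-23)*115) = -4327 - (-1)*(-1)*(-401)/(3*23*115) = -4327 - 1*(-401/7935) = -4327 + 401/7935 = -34334344/7935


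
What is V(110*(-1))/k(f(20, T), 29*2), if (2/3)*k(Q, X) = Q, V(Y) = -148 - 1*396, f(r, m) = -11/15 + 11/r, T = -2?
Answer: 21760/11 ≈ 1978.2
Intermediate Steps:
f(r, m) = -11/15 + 11/r (f(r, m) = -11*1/15 + 11/r = -11/15 + 11/r)
V(Y) = -544 (V(Y) = -148 - 396 = -544)
k(Q, X) = 3*Q/2
V(110*(-1))/k(f(20, T), 29*2) = -544*2/(3*(-11/15 + 11/20)) = -544/((3/2)*(-11/60)) = -544/(-11/40) = -544*(-40/11) = 21760/11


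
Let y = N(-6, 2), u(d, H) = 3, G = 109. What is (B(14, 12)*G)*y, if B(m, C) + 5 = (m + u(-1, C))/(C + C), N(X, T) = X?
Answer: 11227/4 ≈ 2806.8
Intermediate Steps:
y = -6
B(m, C) = -5 + (3 + m)/(2*C) (B(m, C) = -5 + (m + 3)/(C + C) = -5 + (3 + m)/((2*C)) = -5 + (3 + m)*(1/(2*C)) = -5 + (3 + m)/(2*C))
(B(14, 12)*G)*y = (((1/2)*(3 + 14 - 10*12)/12)*109)*(-6) = (((1/2)*(1/12)*(3 + 14 - 120))*109)*(-6) = (((1/2)*(1/12)*(-103))*109)*(-6) = -103/24*109*(-6) = -11227/24*(-6) = 11227/4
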